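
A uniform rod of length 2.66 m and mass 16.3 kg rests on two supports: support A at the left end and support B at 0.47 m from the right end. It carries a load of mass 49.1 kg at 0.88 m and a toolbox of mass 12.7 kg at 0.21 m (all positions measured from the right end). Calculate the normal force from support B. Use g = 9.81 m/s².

R_B ≈ 628 N

Take moments about support A.
Beam weight: 16.3 × 9.81 = 159.9 N down at 1.33 m → arm 1.33 m, τ = 159.9 × 1.33 = 212.7 N·m clockwise.
Load: 49.1 × 9.81 = 481.7 N down at 0.88 m → arm 1.78 m, τ = 481.7 × 1.78 = 857.4 N·m clockwise.
Toolbox: 12.7 × 9.81 = 124.6 N down at 0.21 m → arm 2.45 m, τ = 124.6 × 2.45 = 305.3 N·m clockwise.
Net load moment about support A = 1375 N·m clockwise.
Reaction R at support B is upward at 0.47 m, arm 2.19 m → moment R × 2.19 counterclockwise.
Στ = 0 ⇒ R × 2.19 = 1375 ⇒ R = 628 N.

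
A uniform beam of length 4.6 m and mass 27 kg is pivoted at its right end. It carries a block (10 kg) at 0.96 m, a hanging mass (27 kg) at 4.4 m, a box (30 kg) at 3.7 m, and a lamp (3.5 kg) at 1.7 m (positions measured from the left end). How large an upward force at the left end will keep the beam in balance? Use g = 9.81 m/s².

F ≈ 301 N

About the right end:
Beam weight: 27 × 9.81 = 264.9 N down at 2.3 m → arm 2.3 m, τ = 264.9 × 2.3 = 609.3 N·m counterclockwise.
Block: 10 × 9.81 = 98.1 N down at 0.96 m → arm 3.64 m, τ = 98.1 × 3.64 = 357.1 N·m counterclockwise.
Hanging mass: 27 × 9.81 = 264.9 N down at 4.4 m → arm 0.2 m, τ = 264.9 × 0.2 = 52.98 N·m counterclockwise.
Box: 30 × 9.81 = 294.3 N down at 3.7 m → arm 0.9 m, τ = 294.3 × 0.9 = 264.9 N·m counterclockwise.
Lamp: 3.5 × 9.81 = 34.34 N down at 1.7 m → arm 2.9 m, τ = 34.34 × 2.9 = 99.59 N·m counterclockwise.
Net moment of the loads = 1384 N·m counterclockwise.
The upward force F acts at the left end, arm 4.6 m, giving F × 4.6 clockwise.
Στ = 0 ⇒ F × 4.6 = 1384 ⇒ F = 1384 / 4.6 = 301 N.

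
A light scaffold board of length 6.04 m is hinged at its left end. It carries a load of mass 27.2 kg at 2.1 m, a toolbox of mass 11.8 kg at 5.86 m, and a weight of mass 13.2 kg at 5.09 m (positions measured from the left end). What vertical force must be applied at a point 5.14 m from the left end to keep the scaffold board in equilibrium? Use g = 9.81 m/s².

Choose the left end as the axis so the unknown pivot reaction has zero arm there.
Load: 27.2 × 9.81 = 266.8 N down at 2.1 m → arm 2.1 m, τ = 266.8 × 2.1 = 560.3 N·m clockwise.
Toolbox: 11.8 × 9.81 = 115.8 N down at 5.86 m → arm 5.86 m, τ = 115.8 × 5.86 = 678.6 N·m clockwise.
Weight: 13.2 × 9.81 = 129.5 N down at 5.09 m → arm 5.09 m, τ = 129.5 × 5.09 = 659.2 N·m clockwise.
Net moment of the loads = 1898 N·m clockwise.
The upward force F acts at a point 5.14 m from the left end, arm 5.14 m, giving F × 5.14 counterclockwise.
Στ = 0 ⇒ F × 5.14 = 1898 ⇒ F = 1898 / 5.14 = 369 N.

F ≈ 369 N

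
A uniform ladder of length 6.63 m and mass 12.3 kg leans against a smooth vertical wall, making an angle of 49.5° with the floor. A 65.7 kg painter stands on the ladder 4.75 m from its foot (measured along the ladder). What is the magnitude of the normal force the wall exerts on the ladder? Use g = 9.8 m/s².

N_wall ≈ 445 N

About the foot of the ladder:
Ladder weight 12.3×9.8 = 120.5 N acts at 3.315 m along the ladder; its horizontal arm is 3.315·cos49.5° = 2.153 m → τ = 259.4 N·m clockwise.
Painter: 65.7×9.8 = 643.9 N at 4.75 m → arm 3.085 m → τ = 1986 N·m clockwise.
Wall normal N acts horizontally at the top; its moment arm is the height L sinθ = 6.63·sin49.5° = 5.041 m, counterclockwise.
Setting net torque to zero: N × 5.041 = 2245 → N = 445 N.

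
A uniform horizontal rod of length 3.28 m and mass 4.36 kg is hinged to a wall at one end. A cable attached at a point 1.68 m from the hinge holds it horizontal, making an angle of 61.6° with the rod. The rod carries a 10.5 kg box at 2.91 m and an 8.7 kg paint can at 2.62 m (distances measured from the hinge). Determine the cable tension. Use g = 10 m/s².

T ≈ 409 N

Sum moments about the hinge (the unknown hinge reaction has zero arm there).
Beam weight: 4.36 × 10 = 43.6 N down at 1.64 m → arm 1.64 m, τ = 43.6 × 1.64 = 71.5 N·m clockwise.
Box: 10.5 × 10 = 105 N down at 2.91 m → arm 2.91 m, τ = 105 × 2.91 = 305.6 N·m clockwise.
Paint can: 8.7 × 10 = 87 N down at 2.62 m → arm 2.62 m, τ = 87 × 2.62 = 227.9 N·m clockwise.
Total clockwise load moment = 605 N·m.
The cable tension T acts at 1.68 m; only its component perpendicular to the rod, T sinθ, produces torque. sin 61.6° = 0.8796.
For rotational equilibrium, T × 1.68 × 0.8796 = 605, so T = 605 / 1.478 = 409 N.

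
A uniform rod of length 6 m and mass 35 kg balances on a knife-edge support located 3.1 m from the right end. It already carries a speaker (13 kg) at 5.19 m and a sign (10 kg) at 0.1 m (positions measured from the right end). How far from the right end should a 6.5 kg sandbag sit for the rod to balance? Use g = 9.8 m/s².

Choose the knife-edge support (at 3.1 m from the right end) as the axis so the support reaction has zero arm there.
Beam weight: 35 × 9.8 = 343 N down at 3 m → arm 0.1 m, τ = 343 × 0.1 = 34.3 N·m clockwise.
Speaker: 13 × 9.8 = 127.4 N down at 5.19 m → arm 2.09 m, τ = 127.4 × 2.09 = 266.3 N·m counterclockwise.
Sign: 10 × 9.8 = 98 N down at 0.1 m → arm 3 m, τ = 98 × 3 = 294 N·m clockwise.
Net moment of existing loads = 62 N·m clockwise.
The sandbag weighs 6.5 × 9.8 = 63.7 N and must supply an equal counterclockwise moment, so its lever arm about the knife-edge support is 62 / 63.7 = 0.973 m.
That puts it at 3.1 + 0.973 = 4.07 m from the right end.

x ≈ 4.07 m from the right end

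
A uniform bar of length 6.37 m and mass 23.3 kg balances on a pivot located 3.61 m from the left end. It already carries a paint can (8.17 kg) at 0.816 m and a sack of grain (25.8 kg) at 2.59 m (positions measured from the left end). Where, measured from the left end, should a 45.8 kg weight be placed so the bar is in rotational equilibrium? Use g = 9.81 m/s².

x ≈ 4.9 m from the left end

Choose the pivot (at 3.61 m from the left end) as the axis so the support reaction has zero arm there.
Beam weight: 23.3 × 9.81 = 228.6 N down at 3.185 m → arm 0.425 m, τ = 228.6 × 0.425 = 97.16 N·m counterclockwise.
Paint can: 8.17 × 9.81 = 80.15 N down at 0.816 m → arm 2.794 m, τ = 80.15 × 2.794 = 223.9 N·m counterclockwise.
Sack of grain: 25.8 × 9.81 = 253.1 N down at 2.59 m → arm 1.02 m, τ = 253.1 × 1.02 = 258.2 N·m counterclockwise.
Net moment of existing loads = 579.3 N·m counterclockwise.
The weight weighs 45.8 × 9.81 = 449.3 N and must supply an equal clockwise moment, so its lever arm about the pivot is 579.3 / 449.3 = 1.29 m.
That puts it at 3.61 + 1.29 = 4.9 m from the left end.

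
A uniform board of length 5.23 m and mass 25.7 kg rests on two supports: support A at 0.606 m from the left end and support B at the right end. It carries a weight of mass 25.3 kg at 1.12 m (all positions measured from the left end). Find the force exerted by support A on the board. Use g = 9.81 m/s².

Take moments about support B.
Beam weight: 25.7 × 9.81 = 252.1 N down at 2.615 m → arm 2.615 m, τ = 252.1 × 2.615 = 659.2 N·m counterclockwise.
Weight: 25.3 × 9.81 = 248.2 N down at 1.12 m → arm 4.11 m, τ = 248.2 × 4.11 = 1020 N·m counterclockwise.
Net load moment about support B = 1679 N·m counterclockwise.
Reaction R at support A is upward at 0.606 m, arm 4.624 m → moment R × 4.624 clockwise.
Στ = 0 ⇒ R × 4.624 = 1679 ⇒ R = 363 N.

R_A ≈ 363 N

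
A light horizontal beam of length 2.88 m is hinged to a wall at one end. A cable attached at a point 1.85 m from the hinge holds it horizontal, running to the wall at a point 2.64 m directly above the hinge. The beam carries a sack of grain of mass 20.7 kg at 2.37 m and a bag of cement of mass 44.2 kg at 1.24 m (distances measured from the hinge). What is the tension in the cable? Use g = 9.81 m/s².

About the hinge:
Sack of grain: 20.7 × 9.81 = 203.1 N down at 2.37 m → arm 2.37 m, τ = 203.1 × 2.37 = 481.3 N·m clockwise.
Bag of cement: 44.2 × 9.81 = 433.6 N down at 1.24 m → arm 1.24 m, τ = 433.6 × 1.24 = 537.7 N·m clockwise.
Total clockwise load moment = 1019 N·m.
The cable tension T acts at 1.85 m; only its component perpendicular to the beam, T sinθ, produces torque. sinθ = h/√(h²+d²) = 2.64/√(2.64²+1.85²) = 0.8189.
For rotational equilibrium, T × 1.85 × 0.8189 = 1019, so T = 1019 / 1.515 = 673 N.

T ≈ 673 N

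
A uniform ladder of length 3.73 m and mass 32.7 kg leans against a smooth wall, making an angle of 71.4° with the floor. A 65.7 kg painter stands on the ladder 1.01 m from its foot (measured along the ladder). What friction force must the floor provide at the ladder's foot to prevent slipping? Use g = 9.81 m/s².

f ≈ 113 N

Taking torques about the foot of the ladder:
Ladder weight 32.7×9.81 = 320.8 N acts at 1.865 m along the ladder; its horizontal arm is 1.865·cos71.4° = 0.5949 m → τ = 190.8 N·m clockwise.
Painter: 65.7×9.81 = 644.5 N at 1.01 m → arm 0.3221 m → τ = 207.6 N·m clockwise.
Wall normal N acts horizontally at the top; its moment arm is the height L sinθ = 3.73·sin71.4° = 3.535 m, counterclockwise.
Setting net torque to zero: N × 3.535 = 398.4 → N = 113 N.
ΣFx = 0: friction at the foot balances the wall's push, so f = N_wall = 113 N.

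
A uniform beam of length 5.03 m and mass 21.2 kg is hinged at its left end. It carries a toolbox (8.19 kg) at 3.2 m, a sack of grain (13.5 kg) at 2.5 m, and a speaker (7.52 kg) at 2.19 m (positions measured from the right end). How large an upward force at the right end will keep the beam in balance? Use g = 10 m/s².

About the left end:
Beam weight: 21.2 × 10 = 212 N down at 2.515 m → arm 2.515 m, τ = 212 × 2.515 = 533.2 N·m clockwise.
Toolbox: 8.19 × 10 = 81.9 N down at 3.2 m → arm 1.83 m, τ = 81.9 × 1.83 = 149.9 N·m clockwise.
Sack of grain: 13.5 × 10 = 135 N down at 2.5 m → arm 2.53 m, τ = 135 × 2.53 = 341.5 N·m clockwise.
Speaker: 7.52 × 10 = 75.2 N down at 2.19 m → arm 2.84 m, τ = 75.2 × 2.84 = 213.6 N·m clockwise.
Net moment of the loads = 1238 N·m clockwise.
The upward force F acts at the right end, arm 5.03 m, giving F × 5.03 counterclockwise.
For rotational equilibrium, F × 5.03 = 1238, so F = 1238 / 5.03 = 246 N.

F ≈ 246 N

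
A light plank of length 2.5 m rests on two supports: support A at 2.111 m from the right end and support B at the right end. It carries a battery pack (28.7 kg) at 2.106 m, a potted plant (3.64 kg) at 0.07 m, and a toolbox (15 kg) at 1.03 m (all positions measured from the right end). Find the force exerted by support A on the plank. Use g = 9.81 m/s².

R_A ≈ 354 N

Choose support B as the axis so its reaction then has zero moment arm.
Battery pack: 28.7 × 9.81 = 281.5 N down at 2.106 m → arm 2.106 m, τ = 281.5 × 2.106 = 592.8 N·m counterclockwise.
Potted plant: 3.64 × 9.81 = 35.71 N down at 0.07 m → arm 0.07 m, τ = 35.71 × 0.07 = 2.5 N·m counterclockwise.
Toolbox: 15 × 9.81 = 147.2 N down at 1.03 m → arm 1.03 m, τ = 147.2 × 1.03 = 151.6 N·m counterclockwise.
Net load moment about support B = 746.9 N·m counterclockwise.
Reaction R at support A is upward at 2.111 m, arm 2.111 m → moment R × 2.111 clockwise.
Balancing moments: R × 2.111 = 746.9, giving R = 354 N.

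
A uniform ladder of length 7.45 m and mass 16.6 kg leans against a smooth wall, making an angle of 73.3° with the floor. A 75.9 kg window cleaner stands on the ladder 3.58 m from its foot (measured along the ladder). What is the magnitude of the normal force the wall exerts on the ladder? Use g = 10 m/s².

Choose the foot of the ladder as the axis so the floor normal and friction both act there and drop out.
Ladder weight 16.6×10 = 166 N acts at 3.725 m along the ladder; its horizontal arm is 3.725·cos73.3° = 1.07 m → τ = 177.6 N·m clockwise.
Window cleaner: 75.9×10 = 759 N at 3.58 m → arm 1.029 m → τ = 781 N·m clockwise.
Wall normal N acts horizontally at the top; its moment arm is the height L sinθ = 7.45·sin73.3° = 7.136 m, counterclockwise.
Στ = 0 ⇒ N × 7.136 = 958.6 ⇒ N = 134 N.

N_wall ≈ 134 N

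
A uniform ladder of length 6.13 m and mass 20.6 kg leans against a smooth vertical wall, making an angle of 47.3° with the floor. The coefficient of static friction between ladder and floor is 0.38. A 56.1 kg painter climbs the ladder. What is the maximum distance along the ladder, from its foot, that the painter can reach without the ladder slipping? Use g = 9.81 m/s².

Sum moments about the foot of the ladder (the floor normal and friction both act there and drop out).
Ladder weight 20.6×9.81 = 202.1 N acts at 3.065 m along the ladder; its horizontal arm is 3.065·cos47.3° = 2.079 m → τ = 420.2 N·m clockwise.
Painter weight 56.1×9.81 = 550.3 N at distance d → arm d·cos47.3° → τ = 550.3·d·0.6782 clockwise.
Wall normal N at the top has arm L sinθ = 4.505 m counterclockwise, so Στ = 0 gives N·4.505 = 420.2 + 373.2·d.
ΣFy = 0 ⇒ N_floor = 752.4 N, so the maximum friction is μ_s·N_floor = 0.38×752.4 = 285.9 N. ΣFx = 0 ⇒ N_wall = f, so at the slipping point N = 285.9 N.
Substituting: 285.9×4.505 = 420.2 + 373.2·d ⇒ d = (1288 − 420.2) / 373.2 = 2.33 m.

d ≈ 2.33 m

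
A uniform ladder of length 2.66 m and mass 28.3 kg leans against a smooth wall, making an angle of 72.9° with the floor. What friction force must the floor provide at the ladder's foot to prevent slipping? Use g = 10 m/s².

Choose the foot of the ladder as the axis so the floor normal and friction both act there and drop out.
Ladder weight 28.3×10 = 283 N acts at 1.33 m along the ladder; its horizontal arm is 1.33·cos72.9° = 0.3911 m → τ = 110.7 N·m clockwise.
Wall normal N acts horizontally at the top; its moment arm is the height L sinθ = 2.66·sin72.9° = 2.542 m, counterclockwise.
For rotational equilibrium, N × 2.542 = 110.7, so N = 43.5 N.
ΣFx = 0: friction at the foot balances the wall's push, so f = N_wall = 43.5 N.

f ≈ 43.5 N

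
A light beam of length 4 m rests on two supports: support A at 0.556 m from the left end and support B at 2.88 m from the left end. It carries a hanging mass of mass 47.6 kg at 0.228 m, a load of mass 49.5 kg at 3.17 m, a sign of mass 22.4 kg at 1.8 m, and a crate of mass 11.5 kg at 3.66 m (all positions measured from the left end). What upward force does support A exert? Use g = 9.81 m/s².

Sum moments about support B (its reaction then has zero moment arm).
Hanging mass: 47.6 × 9.81 = 467 N down at 0.228 m → arm 2.652 m, τ = 467 × 2.652 = 1238 N·m counterclockwise.
Load: 49.5 × 9.81 = 485.6 N down at 3.17 m → arm 0.29 m, τ = 485.6 × 0.29 = 140.8 N·m clockwise.
Sign: 22.4 × 9.81 = 219.7 N down at 1.8 m → arm 1.08 m, τ = 219.7 × 1.08 = 237.3 N·m counterclockwise.
Crate: 11.5 × 9.81 = 112.8 N down at 3.66 m → arm 0.78 m, τ = 112.8 × 0.78 = 87.98 N·m clockwise.
Net load moment about support B = 1247 N·m counterclockwise.
Reaction R at support A is upward at 0.556 m, arm 2.324 m → moment R × 2.324 clockwise.
Balancing moments: R × 2.324 = 1247, giving R = 537 N.

R_A ≈ 537 N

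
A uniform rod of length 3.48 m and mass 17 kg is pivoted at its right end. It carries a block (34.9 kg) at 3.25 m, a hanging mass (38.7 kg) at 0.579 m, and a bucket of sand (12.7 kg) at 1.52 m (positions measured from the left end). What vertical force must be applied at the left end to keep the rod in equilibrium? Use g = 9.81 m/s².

Take moments about the right end.
Beam weight: 17 × 9.81 = 166.8 N down at 1.74 m → arm 1.74 m, τ = 166.8 × 1.74 = 290.2 N·m counterclockwise.
Block: 34.9 × 9.81 = 342.4 N down at 3.25 m → arm 0.23 m, τ = 342.4 × 0.23 = 78.75 N·m counterclockwise.
Hanging mass: 38.7 × 9.81 = 379.6 N down at 0.579 m → arm 2.901 m, τ = 379.6 × 2.901 = 1101 N·m counterclockwise.
Bucket of sand: 12.7 × 9.81 = 124.6 N down at 1.52 m → arm 1.96 m, τ = 124.6 × 1.96 = 244.2 N·m counterclockwise.
Net moment of the loads = 1714 N·m counterclockwise.
The upward force F acts at the left end, arm 3.48 m, giving F × 3.48 clockwise.
For rotational equilibrium, F × 3.48 = 1714, so F = 1714 / 3.48 = 493 N.

F ≈ 493 N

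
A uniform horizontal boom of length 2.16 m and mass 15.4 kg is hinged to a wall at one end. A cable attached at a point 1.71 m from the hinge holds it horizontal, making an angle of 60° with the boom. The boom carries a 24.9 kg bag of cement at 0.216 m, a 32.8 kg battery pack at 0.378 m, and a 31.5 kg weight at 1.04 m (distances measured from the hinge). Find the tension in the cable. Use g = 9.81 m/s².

About the hinge:
Beam weight: 15.4 × 9.81 = 151.1 N down at 1.08 m → arm 1.08 m, τ = 151.1 × 1.08 = 163.2 N·m clockwise.
Bag of cement: 24.9 × 9.81 = 244.3 N down at 0.216 m → arm 0.216 m, τ = 244.3 × 0.216 = 52.77 N·m clockwise.
Battery pack: 32.8 × 9.81 = 321.8 N down at 0.378 m → arm 0.378 m, τ = 321.8 × 0.378 = 121.6 N·m clockwise.
Weight: 31.5 × 9.81 = 309 N down at 1.04 m → arm 1.04 m, τ = 309 × 1.04 = 321.4 N·m clockwise.
Total clockwise load moment = 659 N·m.
The cable tension T acts at 1.71 m; only its component perpendicular to the boom, T sinθ, produces torque. sin 60° = 0.866.
For rotational equilibrium, T × 1.71 × 0.866 = 659, so T = 659 / 1.481 = 445 N.

T ≈ 445 N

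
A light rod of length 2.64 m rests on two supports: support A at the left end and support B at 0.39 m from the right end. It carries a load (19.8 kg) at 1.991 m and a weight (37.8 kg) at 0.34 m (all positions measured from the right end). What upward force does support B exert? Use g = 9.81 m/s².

R_B ≈ 435 N

About support A:
Load: 19.8 × 9.81 = 194.2 N down at 1.991 m → arm 0.649 m, τ = 194.2 × 0.649 = 126 N·m clockwise.
Weight: 37.8 × 9.81 = 370.8 N down at 0.34 m → arm 2.3 m, τ = 370.8 × 2.3 = 852.8 N·m clockwise.
Net load moment about support A = 978.8 N·m clockwise.
Reaction R at support B is upward at 0.39 m, arm 2.25 m → moment R × 2.25 counterclockwise.
Στ = 0 ⇒ R × 2.25 = 978.8 ⇒ R = 435 N.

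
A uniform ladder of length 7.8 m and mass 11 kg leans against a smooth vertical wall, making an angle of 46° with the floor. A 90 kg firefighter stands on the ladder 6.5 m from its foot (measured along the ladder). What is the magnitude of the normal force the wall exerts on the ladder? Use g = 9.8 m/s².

Choose the foot of the ladder as the axis so the floor normal and friction both act there and drop out.
Ladder weight 11×9.8 = 107.8 N acts at 3.9 m along the ladder; its horizontal arm is 3.9·cos46° = 2.709 m → τ = 292 N·m clockwise.
Firefighter: 90×9.8 = 882 N at 6.5 m → arm 4.515 m → τ = 3982 N·m clockwise.
Wall normal N acts horizontally at the top; its moment arm is the height L sinθ = 7.8·sin46° = 5.611 m, counterclockwise.
Balancing moments: N × 5.611 = 4274, giving N = 762 N.

N_wall ≈ 762 N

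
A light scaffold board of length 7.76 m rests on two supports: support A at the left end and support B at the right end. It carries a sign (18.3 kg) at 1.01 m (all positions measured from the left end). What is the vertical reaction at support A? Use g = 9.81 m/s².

R_A ≈ 156 N

Take moments about support B.
Sign: 18.3 × 9.81 = 179.5 N down at 1.01 m → arm 6.75 m, τ = 179.5 × 6.75 = 1212 N·m counterclockwise.
Net load moment about support B = 1212 N·m counterclockwise.
Reaction R at support A is upward at 0 m, arm 7.76 m → moment R × 7.76 clockwise.
For rotational equilibrium, R × 7.76 = 1212, so R = 156 N.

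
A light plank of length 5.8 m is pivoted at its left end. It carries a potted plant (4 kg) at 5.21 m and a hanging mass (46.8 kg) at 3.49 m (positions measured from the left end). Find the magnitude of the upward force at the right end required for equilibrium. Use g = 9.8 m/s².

F ≈ 311 N

Taking torques about the left end:
Potted plant: 4 × 9.8 = 39.2 N down at 5.21 m → arm 5.21 m, τ = 39.2 × 5.21 = 204.2 N·m clockwise.
Hanging mass: 46.8 × 9.8 = 458.6 N down at 3.49 m → arm 3.49 m, τ = 458.6 × 3.49 = 1601 N·m clockwise.
Net moment of the loads = 1805 N·m clockwise.
The upward force F acts at the right end, arm 5.8 m, giving F × 5.8 counterclockwise.
For rotational equilibrium, F × 5.8 = 1805, so F = 1805 / 5.8 = 311 N.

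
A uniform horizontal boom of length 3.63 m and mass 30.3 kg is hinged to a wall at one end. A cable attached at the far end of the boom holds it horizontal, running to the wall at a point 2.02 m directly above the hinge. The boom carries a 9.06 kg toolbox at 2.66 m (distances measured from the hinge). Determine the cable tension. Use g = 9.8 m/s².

T ≈ 439 N

Choose the hinge as the axis so the unknown hinge reaction has zero arm there.
Beam weight: 30.3 × 9.8 = 296.9 N down at 1.815 m → arm 1.815 m, τ = 296.9 × 1.815 = 538.9 N·m clockwise.
Toolbox: 9.06 × 9.8 = 88.79 N down at 2.66 m → arm 2.66 m, τ = 88.79 × 2.66 = 236.2 N·m clockwise.
Total clockwise load moment = 775.1 N·m.
The cable tension T acts at 3.63 m; only its component perpendicular to the boom, T sinθ, produces torque. sinθ = h/√(h²+d²) = 2.02/√(2.02²+3.63²) = 0.4863.
Setting net torque to zero: T × 3.63 × 0.4863 = 775.1 → T = 775.1 / 1.765 = 439 N.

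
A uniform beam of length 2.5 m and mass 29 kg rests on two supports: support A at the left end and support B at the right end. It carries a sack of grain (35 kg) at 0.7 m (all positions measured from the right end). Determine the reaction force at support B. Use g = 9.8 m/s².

R_B ≈ 389 N

About support A:
Beam weight: 29 × 9.8 = 284.2 N down at 1.25 m → arm 1.25 m, τ = 284.2 × 1.25 = 355.2 N·m clockwise.
Sack of grain: 35 × 9.8 = 343 N down at 0.7 m → arm 1.8 m, τ = 343 × 1.8 = 617.4 N·m clockwise.
Net load moment about support A = 972.6 N·m clockwise.
Reaction R at support B is upward at 0 m, arm 2.5 m → moment R × 2.5 counterclockwise.
Στ = 0 ⇒ R × 2.5 = 972.6 ⇒ R = 389 N.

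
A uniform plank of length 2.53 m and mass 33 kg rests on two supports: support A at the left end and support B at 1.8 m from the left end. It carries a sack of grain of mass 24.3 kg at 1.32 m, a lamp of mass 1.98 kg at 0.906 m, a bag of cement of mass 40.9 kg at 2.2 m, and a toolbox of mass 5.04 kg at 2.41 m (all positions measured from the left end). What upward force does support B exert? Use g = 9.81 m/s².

R_B ≈ 969 N

Taking torques about support A:
Beam weight: 33 × 9.81 = 323.7 N down at 1.265 m → arm 1.265 m, τ = 323.7 × 1.265 = 409.5 N·m clockwise.
Sack of grain: 24.3 × 9.81 = 238.4 N down at 1.32 m → arm 1.32 m, τ = 238.4 × 1.32 = 314.7 N·m clockwise.
Lamp: 1.98 × 9.81 = 19.42 N down at 0.906 m → arm 0.906 m, τ = 19.42 × 0.906 = 17.59 N·m clockwise.
Bag of cement: 40.9 × 9.81 = 401.2 N down at 2.2 m → arm 2.2 m, τ = 401.2 × 2.2 = 882.6 N·m clockwise.
Toolbox: 5.04 × 9.81 = 49.44 N down at 2.41 m → arm 2.41 m, τ = 49.44 × 2.41 = 119.2 N·m clockwise.
Net load moment about support A = 1744 N·m clockwise.
Reaction R at support B is upward at 1.8 m, arm 1.8 m → moment R × 1.8 counterclockwise.
Setting net torque to zero: R × 1.8 = 1744 → R = 969 N.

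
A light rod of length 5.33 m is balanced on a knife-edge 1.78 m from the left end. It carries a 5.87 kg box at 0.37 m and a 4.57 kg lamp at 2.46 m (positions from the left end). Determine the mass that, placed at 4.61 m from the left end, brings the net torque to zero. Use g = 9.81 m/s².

m ≈ 1.83 kg

Take moments about the knife-edge (at 1.78 m from the left end).
Box: 5.87 × 9.81 = 57.58 N down at 0.37 m → arm 1.41 m, τ = 57.58 × 1.41 = 81.19 N·m counterclockwise.
Lamp: 4.57 × 9.81 = 44.83 N down at 2.46 m → arm 0.68 m, τ = 44.83 × 0.68 = 30.48 N·m clockwise.
Net moment of known loads = 50.71 N·m counterclockwise.
An unknown mass m at 4.61 m has arm 2.83 m; its moment is m·g·2.83 clockwise.
Setting net torque to zero: m × 9.81 × 2.83 = 50.71 → m = 50.71 / (9.81 × 2.83) = 1.83 kg.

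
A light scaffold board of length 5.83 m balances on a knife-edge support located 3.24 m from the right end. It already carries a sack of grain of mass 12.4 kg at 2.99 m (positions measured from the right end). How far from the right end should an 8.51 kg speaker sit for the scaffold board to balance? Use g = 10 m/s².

x ≈ 3.6 m from the right end

Sum moments about the knife-edge support (at 3.24 m from the right end) (the support reaction has zero arm there).
Sack of grain: 12.4 × 10 = 124 N down at 2.99 m → arm 0.25 m, τ = 124 × 0.25 = 31 N·m clockwise.
Net moment of existing loads = 31 N·m clockwise.
The speaker weighs 8.51 × 10 = 85.1 N and must supply an equal counterclockwise moment, so its lever arm about the knife-edge support is 31 / 85.1 = 0.364 m.
That puts it at 3.24 + 0.364 = 3.6 m from the right end.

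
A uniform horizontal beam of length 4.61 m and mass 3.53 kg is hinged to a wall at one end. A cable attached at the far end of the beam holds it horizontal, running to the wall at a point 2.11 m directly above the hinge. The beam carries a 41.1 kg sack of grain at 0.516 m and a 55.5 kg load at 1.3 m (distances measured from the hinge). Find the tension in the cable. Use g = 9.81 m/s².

Choose the hinge as the axis so the unknown hinge reaction has zero arm there.
Beam weight: 3.53 × 9.81 = 34.63 N down at 2.305 m → arm 2.305 m, τ = 34.63 × 2.305 = 79.82 N·m clockwise.
Sack of grain: 41.1 × 9.81 = 403.2 N down at 0.516 m → arm 0.516 m, τ = 403.2 × 0.516 = 208.1 N·m clockwise.
Load: 55.5 × 9.81 = 544.5 N down at 1.3 m → arm 1.3 m, τ = 544.5 × 1.3 = 707.9 N·m clockwise.
Total clockwise load moment = 995.8 N·m.
The cable tension T acts at 4.61 m; only its component perpendicular to the beam, T sinθ, produces torque. sinθ = h/√(h²+d²) = 2.11/√(2.11²+4.61²) = 0.4162.
For rotational equilibrium, T × 4.61 × 0.4162 = 995.8, so T = 995.8 / 1.919 = 519 N.

T ≈ 519 N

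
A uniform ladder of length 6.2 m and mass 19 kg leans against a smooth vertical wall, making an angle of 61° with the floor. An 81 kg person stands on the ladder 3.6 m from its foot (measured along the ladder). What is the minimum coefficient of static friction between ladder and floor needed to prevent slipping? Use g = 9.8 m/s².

Taking torques about the foot of the ladder:
Ladder weight 19×9.8 = 186.2 N acts at 3.1 m along the ladder; its horizontal arm is 3.1·cos61° = 1.503 m → τ = 279.9 N·m clockwise.
Person: 81×9.8 = 793.8 N at 3.6 m → arm 1.745 m → τ = 1385 N·m clockwise.
Wall normal N acts horizontally at the top; its moment arm is the height L sinθ = 6.2·sin61° = 5.423 m, counterclockwise.
Στ = 0 ⇒ N × 5.423 = 1665 ⇒ N = 307 N.
ΣFx = 0 ⇒ f = N_wall = 307 N. ΣFy = 0 ⇒ N_floor = 980 N.
μ_min = f / N_floor = 307 / 980 = 0.313.

μ_min ≈ 0.313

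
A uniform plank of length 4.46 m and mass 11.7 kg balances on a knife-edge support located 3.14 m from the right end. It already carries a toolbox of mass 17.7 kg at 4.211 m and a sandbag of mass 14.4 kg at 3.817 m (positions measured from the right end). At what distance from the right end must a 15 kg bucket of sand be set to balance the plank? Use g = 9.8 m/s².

x ≈ 1.94 m from the right end

Taking torques about the knife-edge support (at 3.14 m from the right end):
Beam weight: 11.7 × 9.8 = 114.7 N down at 2.23 m → arm 0.91 m, τ = 114.7 × 0.91 = 104.4 N·m clockwise.
Toolbox: 17.7 × 9.8 = 173.5 N down at 4.211 m → arm 1.071 m, τ = 173.5 × 1.071 = 185.8 N·m counterclockwise.
Sandbag: 14.4 × 9.8 = 141.1 N down at 3.817 m → arm 0.677 m, τ = 141.1 × 0.677 = 95.52 N·m counterclockwise.
Net moment of existing loads = 176.9 N·m counterclockwise.
The bucket of sand weighs 15 × 9.8 = 147 N and must supply an equal clockwise moment, so its lever arm about the knife-edge support is 176.9 / 147 = 1.2 m.
That puts it at 3.14 − 1.2 = 1.94 m from the right end.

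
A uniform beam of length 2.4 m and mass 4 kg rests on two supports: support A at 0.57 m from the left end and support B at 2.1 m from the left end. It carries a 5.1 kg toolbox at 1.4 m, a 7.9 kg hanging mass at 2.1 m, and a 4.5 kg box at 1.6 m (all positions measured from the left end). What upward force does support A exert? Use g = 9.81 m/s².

R_A ≈ 60.4 N

Choose support B as the axis so its reaction then has zero moment arm.
Beam weight: 4 × 9.81 = 39.24 N down at 1.2 m → arm 0.9 m, τ = 39.24 × 0.9 = 35.32 N·m counterclockwise.
Toolbox: 5.1 × 9.81 = 50.03 N down at 1.4 m → arm 0.7 m, τ = 50.03 × 0.7 = 35.02 N·m counterclockwise.
Hanging mass: acts at the support B, moment arm 0 → no torque.
Box: 4.5 × 9.81 = 44.15 N down at 1.6 m → arm 0.5 m, τ = 44.15 × 0.5 = 22.07 N·m counterclockwise.
Net load moment about support B = 92.41 N·m counterclockwise.
Reaction R at support A is upward at 0.57 m, arm 1.53 m → moment R × 1.53 clockwise.
Στ = 0 ⇒ R × 1.53 = 92.41 ⇒ R = 60.4 N.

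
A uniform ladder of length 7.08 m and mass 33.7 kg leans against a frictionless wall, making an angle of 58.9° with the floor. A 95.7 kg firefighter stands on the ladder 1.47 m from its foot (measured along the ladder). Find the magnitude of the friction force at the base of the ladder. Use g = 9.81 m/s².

About the foot of the ladder:
Ladder weight 33.7×9.81 = 330.6 N acts at 3.54 m along the ladder; its horizontal arm is 3.54·cos58.9° = 1.829 m → τ = 604.7 N·m clockwise.
Firefighter: 95.7×9.81 = 938.8 N at 1.47 m → arm 0.7593 m → τ = 712.8 N·m clockwise.
Wall normal N acts horizontally at the top; its moment arm is the height L sinθ = 7.08·sin58.9° = 6.062 m, counterclockwise.
Balancing moments: N × 6.062 = 1318, giving N = 217 N.
ΣFx = 0: friction at the foot balances the wall's push, so f = N_wall = 217 N.

f ≈ 217 N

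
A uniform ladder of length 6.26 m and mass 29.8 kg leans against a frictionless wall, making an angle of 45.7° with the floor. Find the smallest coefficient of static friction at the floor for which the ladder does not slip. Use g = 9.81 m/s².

Take moments about the foot of the ladder.
Ladder weight 29.8×9.81 = 292.3 N acts at 3.13 m along the ladder; its horizontal arm is 3.13·cos45.7° = 2.186 m → τ = 639 N·m clockwise.
Wall normal N acts horizontally at the top; its moment arm is the height L sinθ = 6.26·sin45.7° = 4.48 m, counterclockwise.
Balancing moments: N × 4.48 = 639, giving N = 142.6 N.
ΣFx = 0 ⇒ f = N_wall = 142.6 N. ΣFy = 0 ⇒ N_floor = 292.3 N.
μ_min = f / N_floor = 142.6 / 292.3 = 0.488.

μ_min ≈ 0.488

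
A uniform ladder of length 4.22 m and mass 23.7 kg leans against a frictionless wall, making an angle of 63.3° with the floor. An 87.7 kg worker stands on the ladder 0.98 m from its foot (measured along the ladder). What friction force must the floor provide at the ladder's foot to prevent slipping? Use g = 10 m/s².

f ≈ 162 N

Taking torques about the foot of the ladder:
Ladder weight 23.7×10 = 237 N acts at 2.11 m along the ladder; its horizontal arm is 2.11·cos63.3° = 0.9481 m → τ = 224.7 N·m clockwise.
Worker: 87.7×10 = 877 N at 0.98 m → arm 0.4403 m → τ = 386.1 N·m clockwise.
Wall normal N acts horizontally at the top; its moment arm is the height L sinθ = 4.22·sin63.3° = 3.77 m, counterclockwise.
Setting net torque to zero: N × 3.77 = 610.8 → N = 162 N.
ΣFx = 0: friction at the foot balances the wall's push, so f = N_wall = 162 N.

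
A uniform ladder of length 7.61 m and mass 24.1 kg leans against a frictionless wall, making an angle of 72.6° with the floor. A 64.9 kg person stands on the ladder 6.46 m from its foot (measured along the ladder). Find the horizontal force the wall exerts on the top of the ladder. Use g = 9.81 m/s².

Take moments about the foot of the ladder.
Ladder weight 24.1×9.81 = 236.4 N acts at 3.805 m along the ladder; its horizontal arm is 3.805·cos72.6° = 1.138 m → τ = 269 N·m clockwise.
Person: 64.9×9.81 = 636.7 N at 6.46 m → arm 1.932 m → τ = 1230 N·m clockwise.
Wall normal N acts horizontally at the top; its moment arm is the height L sinθ = 7.61·sin72.6° = 7.262 m, counterclockwise.
Στ = 0 ⇒ N × 7.262 = 1499 ⇒ N = 206 N.

N_wall ≈ 206 N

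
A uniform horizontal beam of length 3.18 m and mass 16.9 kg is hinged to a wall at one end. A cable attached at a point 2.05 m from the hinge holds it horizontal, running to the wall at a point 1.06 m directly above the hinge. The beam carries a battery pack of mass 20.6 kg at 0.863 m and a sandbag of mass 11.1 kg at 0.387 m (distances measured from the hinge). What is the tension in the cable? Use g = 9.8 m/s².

Sum moments about the hinge (the unknown hinge reaction has zero arm there).
Beam weight: 16.9 × 9.8 = 165.6 N down at 1.59 m → arm 1.59 m, τ = 165.6 × 1.59 = 263.3 N·m clockwise.
Battery pack: 20.6 × 9.8 = 201.9 N down at 0.863 m → arm 0.863 m, τ = 201.9 × 0.863 = 174.2 N·m clockwise.
Sandbag: 11.1 × 9.8 = 108.8 N down at 0.387 m → arm 0.387 m, τ = 108.8 × 0.387 = 42.11 N·m clockwise.
Total clockwise load moment = 479.6 N·m.
The cable tension T acts at 2.05 m; only its component perpendicular to the beam, T sinθ, produces torque. sinθ = h/√(h²+d²) = 1.06/√(1.06²+2.05²) = 0.4593.
Setting net torque to zero: T × 2.05 × 0.4593 = 479.6 → T = 479.6 / 0.9416 = 509 N.

T ≈ 509 N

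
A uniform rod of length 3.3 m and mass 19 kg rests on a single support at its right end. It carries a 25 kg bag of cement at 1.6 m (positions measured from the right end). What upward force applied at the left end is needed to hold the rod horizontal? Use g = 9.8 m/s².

F ≈ 212 N

About the right end:
Beam weight: 19 × 9.8 = 186.2 N down at 1.65 m → arm 1.65 m, τ = 186.2 × 1.65 = 307.2 N·m counterclockwise.
Bag of cement: 25 × 9.8 = 245 N down at 1.6 m → arm 1.6 m, τ = 245 × 1.6 = 392 N·m counterclockwise.
Net moment of the loads = 699.2 N·m counterclockwise.
The upward force F acts at the left end, arm 3.3 m, giving F × 3.3 clockwise.
Setting net torque to zero: F × 3.3 = 699.2 → F = 699.2 / 3.3 = 212 N.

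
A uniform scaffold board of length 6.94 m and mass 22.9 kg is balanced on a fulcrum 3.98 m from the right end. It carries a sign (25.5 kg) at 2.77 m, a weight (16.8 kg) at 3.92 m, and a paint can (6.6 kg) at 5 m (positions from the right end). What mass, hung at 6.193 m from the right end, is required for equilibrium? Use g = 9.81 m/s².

m ≈ 16.6 kg

Sum moments about the fulcrum (at 3.98 m from the right end) (the support reaction has zero arm there).
Beam weight: 22.9 × 9.81 = 224.6 N down at 3.47 m → arm 0.51 m, τ = 224.6 × 0.51 = 114.5 N·m clockwise.
Sign: 25.5 × 9.81 = 250.2 N down at 2.77 m → arm 1.21 m, τ = 250.2 × 1.21 = 302.7 N·m clockwise.
Weight: 16.8 × 9.81 = 164.8 N down at 3.92 m → arm 0.06 m, τ = 164.8 × 0.06 = 9.888 N·m clockwise.
Paint can: 6.6 × 9.81 = 64.75 N down at 5 m → arm 1.02 m, τ = 64.75 × 1.02 = 66.05 N·m counterclockwise.
Net moment of known loads = 361 N·m clockwise.
An unknown mass m at 6.193 m has arm 2.213 m; its moment is m·g·2.213 counterclockwise.
For rotational equilibrium, m × 9.81 × 2.213 = 361, so m = 361 / (9.81 × 2.213) = 16.6 kg.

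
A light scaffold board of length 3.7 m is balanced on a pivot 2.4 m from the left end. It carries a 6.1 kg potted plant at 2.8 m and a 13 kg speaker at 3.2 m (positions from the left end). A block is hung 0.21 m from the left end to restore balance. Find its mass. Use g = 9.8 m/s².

m ≈ 5.86 kg

Choose the pivot (at 2.4 m from the left end) as the axis so the support reaction has zero arm there.
Potted plant: 6.1 × 9.8 = 59.78 N down at 2.8 m → arm 0.4 m, τ = 59.78 × 0.4 = 23.91 N·m clockwise.
Speaker: 13 × 9.8 = 127.4 N down at 3.2 m → arm 0.8 m, τ = 127.4 × 0.8 = 101.9 N·m clockwise.
Net moment of known loads = 125.8 N·m clockwise.
An unknown mass m at 0.21 m has arm 2.19 m; its moment is m·g·2.19 counterclockwise.
Setting net torque to zero: m × 9.8 × 2.19 = 125.8 → m = 125.8 / (9.8 × 2.19) = 5.86 kg.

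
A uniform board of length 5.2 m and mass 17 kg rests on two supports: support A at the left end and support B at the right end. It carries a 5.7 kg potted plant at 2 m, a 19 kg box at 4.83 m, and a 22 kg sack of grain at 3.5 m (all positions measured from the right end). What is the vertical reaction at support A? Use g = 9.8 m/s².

R_A ≈ 423 N

About support B:
Beam weight: 17 × 9.8 = 166.6 N down at 2.6 m → arm 2.6 m, τ = 166.6 × 2.6 = 433.2 N·m counterclockwise.
Potted plant: 5.7 × 9.8 = 55.86 N down at 2 m → arm 2 m, τ = 55.86 × 2 = 111.7 N·m counterclockwise.
Box: 19 × 9.8 = 186.2 N down at 4.83 m → arm 4.83 m, τ = 186.2 × 4.83 = 899.3 N·m counterclockwise.
Sack of grain: 22 × 9.8 = 215.6 N down at 3.5 m → arm 3.5 m, τ = 215.6 × 3.5 = 754.6 N·m counterclockwise.
Net load moment about support B = 2199 N·m counterclockwise.
Reaction R at support A is upward at 5.2 m, arm 5.2 m → moment R × 5.2 clockwise.
Balancing moments: R × 5.2 = 2199, giving R = 423 N.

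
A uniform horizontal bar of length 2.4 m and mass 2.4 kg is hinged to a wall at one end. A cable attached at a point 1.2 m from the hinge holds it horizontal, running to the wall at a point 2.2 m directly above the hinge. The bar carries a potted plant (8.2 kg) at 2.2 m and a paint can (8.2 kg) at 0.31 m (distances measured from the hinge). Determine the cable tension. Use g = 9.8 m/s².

Taking torques about the hinge:
Beam weight: 2.4 × 9.8 = 23.52 N down at 1.2 m → arm 1.2 m, τ = 23.52 × 1.2 = 28.22 N·m clockwise.
Potted plant: 8.2 × 9.8 = 80.36 N down at 2.2 m → arm 2.2 m, τ = 80.36 × 2.2 = 176.8 N·m clockwise.
Paint can: 8.2 × 9.8 = 80.36 N down at 0.31 m → arm 0.31 m, τ = 80.36 × 0.31 = 24.91 N·m clockwise.
Total clockwise load moment = 229.9 N·m.
The cable tension T acts at 1.2 m; only its component perpendicular to the bar, T sinθ, produces torque. sinθ = h/√(h²+d²) = 2.2/√(2.2²+1.2²) = 0.8779.
Setting net torque to zero: T × 1.2 × 0.8779 = 229.9 → T = 229.9 / 1.053 = 218 N.

T ≈ 218 N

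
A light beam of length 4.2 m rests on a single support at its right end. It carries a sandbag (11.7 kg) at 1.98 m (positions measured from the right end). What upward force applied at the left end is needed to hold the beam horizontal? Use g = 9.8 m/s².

F ≈ 54.1 N

Sum moments about the right end (the unknown pivot reaction has zero arm there).
Sandbag: 11.7 × 9.8 = 114.7 N down at 1.98 m → arm 1.98 m, τ = 114.7 × 1.98 = 227.1 N·m counterclockwise.
Net moment of the loads = 227.1 N·m counterclockwise.
The upward force F acts at the left end, arm 4.2 m, giving F × 4.2 clockwise.
Setting net torque to zero: F × 4.2 = 227.1 → F = 227.1 / 4.2 = 54.1 N.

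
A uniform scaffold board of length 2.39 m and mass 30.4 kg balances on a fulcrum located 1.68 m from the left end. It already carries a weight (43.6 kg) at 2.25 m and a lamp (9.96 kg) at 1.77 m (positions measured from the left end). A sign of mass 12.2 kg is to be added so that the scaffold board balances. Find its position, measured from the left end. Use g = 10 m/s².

Taking torques about the fulcrum (at 1.68 m from the left end):
Beam weight: 30.4 × 10 = 304 N down at 1.195 m → arm 0.485 m, τ = 304 × 0.485 = 147.4 N·m counterclockwise.
Weight: 43.6 × 10 = 436 N down at 2.25 m → arm 0.57 m, τ = 436 × 0.57 = 248.5 N·m clockwise.
Lamp: 9.96 × 10 = 99.6 N down at 1.77 m → arm 0.09 m, τ = 99.6 × 0.09 = 8.964 N·m clockwise.
Net moment of existing loads = 110.1 N·m clockwise.
The sign weighs 12.2 × 10 = 122 N and must supply an equal counterclockwise moment, so its lever arm about the fulcrum is 110.1 / 122 = 0.902 m.
That puts it at 1.68 − 0.902 = 0.778 m from the left end.

x ≈ 0.778 m from the left end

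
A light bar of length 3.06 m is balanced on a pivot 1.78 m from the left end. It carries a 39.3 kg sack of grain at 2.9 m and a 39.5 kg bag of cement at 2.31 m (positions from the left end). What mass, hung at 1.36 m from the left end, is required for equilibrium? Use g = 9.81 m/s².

m ≈ 155 kg

Taking torques about the pivot (at 1.78 m from the left end):
Sack of grain: 39.3 × 9.81 = 385.5 N down at 2.9 m → arm 1.12 m, τ = 385.5 × 1.12 = 431.8 N·m clockwise.
Bag of cement: 39.5 × 9.81 = 387.5 N down at 2.31 m → arm 0.53 m, τ = 387.5 × 0.53 = 205.4 N·m clockwise.
Net moment of known loads = 637.2 N·m clockwise.
An unknown mass m at 1.36 m has arm 0.42 m; its moment is m·g·0.42 counterclockwise.
For rotational equilibrium, m × 9.81 × 0.42 = 637.2, so m = 637.2 / (9.81 × 0.42) = 155 kg.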